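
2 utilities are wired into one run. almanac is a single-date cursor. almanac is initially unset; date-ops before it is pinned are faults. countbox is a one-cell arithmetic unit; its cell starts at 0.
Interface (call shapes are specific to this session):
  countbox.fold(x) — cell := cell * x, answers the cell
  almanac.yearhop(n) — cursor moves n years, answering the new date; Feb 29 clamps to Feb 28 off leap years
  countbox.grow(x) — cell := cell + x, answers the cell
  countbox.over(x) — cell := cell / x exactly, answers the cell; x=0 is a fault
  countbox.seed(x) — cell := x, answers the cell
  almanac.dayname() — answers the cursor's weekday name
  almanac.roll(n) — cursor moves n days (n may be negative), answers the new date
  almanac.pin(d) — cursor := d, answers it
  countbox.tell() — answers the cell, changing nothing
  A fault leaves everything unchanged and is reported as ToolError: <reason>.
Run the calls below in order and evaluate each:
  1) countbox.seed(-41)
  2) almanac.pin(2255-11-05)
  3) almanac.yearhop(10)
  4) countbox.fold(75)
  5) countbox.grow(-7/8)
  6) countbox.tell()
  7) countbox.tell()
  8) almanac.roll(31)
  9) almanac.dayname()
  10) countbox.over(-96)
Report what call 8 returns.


~$ countbox.seed x→-41
= -41
~$ almanac.pin d→2255-11-05
= 2255-11-05
~$ almanac.yearhop n→10
= 2265-11-05
~$ countbox.fold x→75
= -3075
~$ countbox.grow x→-7/8
= -24607/8
~$ countbox.tell
= -24607/8
~$ countbox.tell
= -24607/8
~$ almanac.roll n→31
= 2265-12-06
~$ almanac.dayname
= Wednesday
~$ countbox.over x→-96
= 24607/768

Answer: 2265-12-06


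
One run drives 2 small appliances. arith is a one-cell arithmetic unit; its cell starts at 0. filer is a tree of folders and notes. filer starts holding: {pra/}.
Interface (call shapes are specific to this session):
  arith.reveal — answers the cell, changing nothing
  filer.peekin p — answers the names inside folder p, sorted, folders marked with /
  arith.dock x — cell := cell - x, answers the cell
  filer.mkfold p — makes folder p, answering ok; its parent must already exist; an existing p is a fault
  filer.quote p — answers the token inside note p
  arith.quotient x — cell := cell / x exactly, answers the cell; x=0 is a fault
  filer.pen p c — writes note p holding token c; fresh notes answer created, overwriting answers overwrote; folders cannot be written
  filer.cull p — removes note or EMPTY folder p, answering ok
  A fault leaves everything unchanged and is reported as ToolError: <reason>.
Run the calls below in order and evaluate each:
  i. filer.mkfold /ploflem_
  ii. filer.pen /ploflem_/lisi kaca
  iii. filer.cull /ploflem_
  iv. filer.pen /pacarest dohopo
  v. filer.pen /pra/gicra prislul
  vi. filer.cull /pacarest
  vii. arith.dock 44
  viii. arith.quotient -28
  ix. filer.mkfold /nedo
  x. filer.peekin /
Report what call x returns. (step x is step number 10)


# 1. filer.mkfold(p='/ploflem_') == ok
# 2. filer.pen(p='/ploflem_/lisi', c='kaca') == created
# 3. filer.cull(p='/ploflem_') == ToolError: not empty
# 4. filer.pen(p='/pacarest', c='dohopo') == created
# 5. filer.pen(p='/pra/gicra', c='prislul') == created
# 6. filer.cull(p='/pacarest') == ok
# 7. arith.dock(x='44') == -44
# 8. arith.quotient(x='-28') == 11/7
# 9. filer.mkfold(p='/nedo') == ok
# 10. filer.peekin(p='/') == [nedo/, ploflem_/, pra/]

Answer: [nedo/, ploflem_/, pra/]


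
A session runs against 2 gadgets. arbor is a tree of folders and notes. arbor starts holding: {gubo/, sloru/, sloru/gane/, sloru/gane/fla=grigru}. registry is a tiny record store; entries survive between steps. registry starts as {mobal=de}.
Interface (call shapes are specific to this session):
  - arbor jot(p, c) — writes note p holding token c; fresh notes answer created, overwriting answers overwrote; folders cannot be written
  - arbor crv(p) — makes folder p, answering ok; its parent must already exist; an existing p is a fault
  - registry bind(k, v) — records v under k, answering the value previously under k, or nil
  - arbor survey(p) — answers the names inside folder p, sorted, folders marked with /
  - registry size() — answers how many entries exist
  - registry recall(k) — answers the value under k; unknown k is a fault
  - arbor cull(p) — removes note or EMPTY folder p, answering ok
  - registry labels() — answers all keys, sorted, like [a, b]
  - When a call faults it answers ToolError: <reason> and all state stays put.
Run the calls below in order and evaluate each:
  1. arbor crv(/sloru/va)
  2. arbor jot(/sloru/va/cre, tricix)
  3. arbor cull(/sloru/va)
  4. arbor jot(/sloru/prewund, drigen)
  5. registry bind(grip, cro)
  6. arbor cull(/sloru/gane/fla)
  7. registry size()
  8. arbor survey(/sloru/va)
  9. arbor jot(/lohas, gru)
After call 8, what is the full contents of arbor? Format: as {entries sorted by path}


Answer: {gubo/, sloru/, sloru/gane/, sloru/prewund=drigen, sloru/va/, sloru/va/cre=tricix}

Derivation:
~$ arbor crv p: /sloru/va
[out] ok
~$ arbor jot p: /sloru/va/cre c: tricix
[out] created
~$ arbor cull p: /sloru/va
[out] ToolError: not empty
~$ arbor jot p: /sloru/prewund c: drigen
[out] created
~$ registry bind k: grip v: cro
[out] nil
~$ arbor cull p: /sloru/gane/fla
[out] ok
~$ registry size
[out] 2
~$ arbor survey p: /sloru/va
[out] [cre]
~$ arbor jot p: /lohas c: gru
[out] created


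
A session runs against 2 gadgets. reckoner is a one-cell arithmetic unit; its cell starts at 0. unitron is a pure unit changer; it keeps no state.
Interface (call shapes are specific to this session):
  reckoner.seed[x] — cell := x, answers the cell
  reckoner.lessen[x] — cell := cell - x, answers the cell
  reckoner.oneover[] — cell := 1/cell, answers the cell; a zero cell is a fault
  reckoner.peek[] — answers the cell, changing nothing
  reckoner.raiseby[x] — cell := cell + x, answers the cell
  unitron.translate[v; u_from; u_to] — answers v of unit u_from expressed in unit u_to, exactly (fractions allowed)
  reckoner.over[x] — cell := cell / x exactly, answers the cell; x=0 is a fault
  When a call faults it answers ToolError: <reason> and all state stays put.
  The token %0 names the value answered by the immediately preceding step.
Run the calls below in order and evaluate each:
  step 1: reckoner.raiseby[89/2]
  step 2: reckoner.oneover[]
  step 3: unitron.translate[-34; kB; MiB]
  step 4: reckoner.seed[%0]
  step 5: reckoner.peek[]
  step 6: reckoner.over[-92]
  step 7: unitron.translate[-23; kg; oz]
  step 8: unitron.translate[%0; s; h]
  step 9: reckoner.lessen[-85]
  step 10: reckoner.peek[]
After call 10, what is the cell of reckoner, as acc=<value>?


[in] reckoner.raiseby x: 89/2
= 89/2
[in] reckoner.oneover
= 2/89
[in] unitron.translate v: -34 u_from: kB u_to: MiB
= -2125/65536
[in] reckoner.seed x: %0
= -2125/65536
[in] reckoner.peek
= -2125/65536
[in] reckoner.over x: -92
= 2125/6029312
[in] unitron.translate v: -23 u_from: kg u_to: oz
= -36800000000/45359237
[in] unitron.translate v: %0 u_from: s u_to: h
= -92000000/408233133
[in] reckoner.lessen x: -85
= 512493645/6029312
[in] reckoner.peek
= 512493645/6029312

Answer: acc=512493645/6029312


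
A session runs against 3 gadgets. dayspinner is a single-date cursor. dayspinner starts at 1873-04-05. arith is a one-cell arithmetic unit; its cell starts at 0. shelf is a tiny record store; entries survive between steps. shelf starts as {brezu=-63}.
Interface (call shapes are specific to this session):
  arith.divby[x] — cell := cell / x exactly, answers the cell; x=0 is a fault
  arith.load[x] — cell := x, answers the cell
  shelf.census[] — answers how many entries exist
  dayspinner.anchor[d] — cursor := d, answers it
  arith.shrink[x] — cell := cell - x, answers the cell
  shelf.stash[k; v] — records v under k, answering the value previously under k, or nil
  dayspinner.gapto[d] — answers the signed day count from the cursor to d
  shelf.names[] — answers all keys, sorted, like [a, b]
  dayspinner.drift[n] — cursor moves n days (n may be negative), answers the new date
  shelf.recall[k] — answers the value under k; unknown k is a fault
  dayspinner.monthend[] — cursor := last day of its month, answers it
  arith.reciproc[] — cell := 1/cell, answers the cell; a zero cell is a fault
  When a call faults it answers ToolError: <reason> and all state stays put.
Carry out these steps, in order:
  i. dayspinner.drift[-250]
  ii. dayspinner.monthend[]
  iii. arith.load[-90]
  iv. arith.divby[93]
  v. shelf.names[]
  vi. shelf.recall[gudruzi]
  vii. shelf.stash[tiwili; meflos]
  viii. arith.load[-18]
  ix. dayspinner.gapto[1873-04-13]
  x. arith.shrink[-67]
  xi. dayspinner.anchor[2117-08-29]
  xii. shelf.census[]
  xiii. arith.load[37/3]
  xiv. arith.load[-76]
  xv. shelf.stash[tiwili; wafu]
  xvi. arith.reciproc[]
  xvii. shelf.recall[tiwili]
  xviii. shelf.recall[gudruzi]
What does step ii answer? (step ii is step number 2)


Answer: 1872-07-31

Derivation:
# 1. dayspinner.drift(n=-250) ~> 1872-07-29
# 2. dayspinner.monthend() ~> 1872-07-31
# 3. arith.load(x=-90) ~> -90
# 4. arith.divby(x=93) ~> -30/31
# 5. shelf.names() ~> [brezu]
# 6. shelf.recall(k=gudruzi) ~> ToolError: no such key gudruzi
# 7. shelf.stash(k=tiwili, v=meflos) ~> nil
# 8. arith.load(x=-18) ~> -18
# 9. dayspinner.gapto(d=1873-04-13) ~> 256
# 10. arith.shrink(x=-67) ~> 49
# 11. dayspinner.anchor(d=2117-08-29) ~> 2117-08-29
# 12. shelf.census() ~> 2
# 13. arith.load(x=37/3) ~> 37/3
# 14. arith.load(x=-76) ~> -76
# 15. shelf.stash(k=tiwili, v=wafu) ~> meflos
# 16. arith.reciproc() ~> -1/76
# 17. shelf.recall(k=tiwili) ~> wafu
# 18. shelf.recall(k=gudruzi) ~> ToolError: no such key gudruzi


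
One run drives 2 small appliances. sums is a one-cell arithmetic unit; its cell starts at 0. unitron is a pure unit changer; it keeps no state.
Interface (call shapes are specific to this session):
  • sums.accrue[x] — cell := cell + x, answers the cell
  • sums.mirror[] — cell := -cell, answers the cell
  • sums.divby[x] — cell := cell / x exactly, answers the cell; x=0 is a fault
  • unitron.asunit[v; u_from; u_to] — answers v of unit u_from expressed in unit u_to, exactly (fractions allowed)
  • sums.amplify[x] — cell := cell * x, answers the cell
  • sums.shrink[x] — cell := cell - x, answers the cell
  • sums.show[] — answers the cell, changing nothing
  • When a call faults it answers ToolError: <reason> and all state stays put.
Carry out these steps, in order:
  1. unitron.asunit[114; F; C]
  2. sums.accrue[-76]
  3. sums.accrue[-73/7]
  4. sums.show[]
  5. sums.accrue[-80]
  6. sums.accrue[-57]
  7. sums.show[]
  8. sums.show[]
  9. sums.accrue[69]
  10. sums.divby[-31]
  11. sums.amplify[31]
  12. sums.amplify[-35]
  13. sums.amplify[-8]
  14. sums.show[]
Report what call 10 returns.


Do: unitron.asunit[v: 114; u_from: F; u_to: C]
See: 410/9
Do: sums.accrue[x: -76]
See: -76
Do: sums.accrue[x: -73/7]
See: -605/7
Do: sums.show[]
See: -605/7
Do: sums.accrue[x: -80]
See: -1165/7
Do: sums.accrue[x: -57]
See: -1564/7
Do: sums.show[]
See: -1564/7
Do: sums.show[]
See: -1564/7
Do: sums.accrue[x: 69]
See: -1081/7
Do: sums.divby[x: -31]
See: 1081/217
Do: sums.amplify[x: 31]
See: 1081/7
Do: sums.amplify[x: -35]
See: -5405
Do: sums.amplify[x: -8]
See: 43240
Do: sums.show[]
See: 43240

Answer: 1081/217


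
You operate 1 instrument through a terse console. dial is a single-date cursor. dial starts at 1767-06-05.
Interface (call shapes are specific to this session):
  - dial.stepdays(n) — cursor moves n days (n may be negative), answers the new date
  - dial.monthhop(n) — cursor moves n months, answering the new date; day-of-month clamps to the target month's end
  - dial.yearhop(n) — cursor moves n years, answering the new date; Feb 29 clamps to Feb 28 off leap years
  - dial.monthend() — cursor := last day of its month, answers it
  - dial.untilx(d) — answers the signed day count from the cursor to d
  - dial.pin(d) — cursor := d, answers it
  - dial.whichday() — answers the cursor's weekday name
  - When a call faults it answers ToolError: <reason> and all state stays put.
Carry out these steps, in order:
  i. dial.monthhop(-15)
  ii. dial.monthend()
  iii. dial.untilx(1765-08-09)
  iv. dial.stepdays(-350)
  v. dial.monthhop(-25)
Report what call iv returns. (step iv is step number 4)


Answer: 1765-04-15

Derivation:
// dial.monthhop(n=-15) ~> 1766-03-05
// dial.monthend() ~> 1766-03-31
// dial.untilx(d=1765-08-09) ~> -234
// dial.stepdays(n=-350) ~> 1765-04-15
// dial.monthhop(n=-25) ~> 1763-03-15


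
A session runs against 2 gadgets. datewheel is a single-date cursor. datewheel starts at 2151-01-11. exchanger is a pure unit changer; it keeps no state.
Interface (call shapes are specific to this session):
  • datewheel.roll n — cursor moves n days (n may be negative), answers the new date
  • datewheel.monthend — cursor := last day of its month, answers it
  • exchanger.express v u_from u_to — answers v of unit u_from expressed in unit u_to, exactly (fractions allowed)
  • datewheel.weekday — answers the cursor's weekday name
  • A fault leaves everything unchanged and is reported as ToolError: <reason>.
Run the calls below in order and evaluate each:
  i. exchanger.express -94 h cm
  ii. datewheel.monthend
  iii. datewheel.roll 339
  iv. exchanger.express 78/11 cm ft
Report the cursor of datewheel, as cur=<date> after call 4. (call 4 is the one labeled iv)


Answer: cur=2152-01-05

Derivation:
→ exchanger.express(v→-94, u_from→h, u_to→cm)
← ToolError: incompatible units
→ datewheel.monthend()
← 2151-01-31
→ datewheel.roll(n→339)
← 2152-01-05
→ exchanger.express(v→78/11, u_from→cm, u_to→ft)
← 325/1397


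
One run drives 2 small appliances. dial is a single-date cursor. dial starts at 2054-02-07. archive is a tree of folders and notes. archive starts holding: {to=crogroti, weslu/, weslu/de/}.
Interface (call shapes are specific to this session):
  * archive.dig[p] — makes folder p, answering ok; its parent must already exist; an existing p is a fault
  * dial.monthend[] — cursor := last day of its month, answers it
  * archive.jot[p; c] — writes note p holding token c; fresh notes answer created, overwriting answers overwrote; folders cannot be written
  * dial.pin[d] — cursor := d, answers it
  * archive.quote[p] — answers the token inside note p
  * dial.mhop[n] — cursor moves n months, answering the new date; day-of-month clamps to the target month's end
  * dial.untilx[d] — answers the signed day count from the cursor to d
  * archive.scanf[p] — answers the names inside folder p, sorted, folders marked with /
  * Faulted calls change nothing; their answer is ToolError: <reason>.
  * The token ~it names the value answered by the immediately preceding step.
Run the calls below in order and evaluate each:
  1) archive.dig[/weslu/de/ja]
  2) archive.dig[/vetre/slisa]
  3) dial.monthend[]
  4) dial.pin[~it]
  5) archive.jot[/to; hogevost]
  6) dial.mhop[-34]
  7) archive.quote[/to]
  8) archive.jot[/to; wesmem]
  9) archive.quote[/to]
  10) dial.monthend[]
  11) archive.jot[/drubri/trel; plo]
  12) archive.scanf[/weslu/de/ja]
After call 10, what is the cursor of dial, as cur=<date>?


% 1. dig(p: /weslu/de/ja) == ok
% 2. dig(p: /vetre/slisa) == ToolError: no parent
% 3. monthend() == 2054-02-28
% 4. pin(d: ~it) == 2054-02-28
% 5. jot(p: /to, c: hogevost) == overwrote
% 6. mhop(n: -34) == 2051-04-28
% 7. quote(p: /to) == hogevost
% 8. jot(p: /to, c: wesmem) == overwrote
% 9. quote(p: /to) == wesmem
% 10. monthend() == 2051-04-30
% 11. jot(p: /drubri/trel, c: plo) == ToolError: no parent
% 12. scanf(p: /weslu/de/ja) == []

Answer: cur=2051-04-30


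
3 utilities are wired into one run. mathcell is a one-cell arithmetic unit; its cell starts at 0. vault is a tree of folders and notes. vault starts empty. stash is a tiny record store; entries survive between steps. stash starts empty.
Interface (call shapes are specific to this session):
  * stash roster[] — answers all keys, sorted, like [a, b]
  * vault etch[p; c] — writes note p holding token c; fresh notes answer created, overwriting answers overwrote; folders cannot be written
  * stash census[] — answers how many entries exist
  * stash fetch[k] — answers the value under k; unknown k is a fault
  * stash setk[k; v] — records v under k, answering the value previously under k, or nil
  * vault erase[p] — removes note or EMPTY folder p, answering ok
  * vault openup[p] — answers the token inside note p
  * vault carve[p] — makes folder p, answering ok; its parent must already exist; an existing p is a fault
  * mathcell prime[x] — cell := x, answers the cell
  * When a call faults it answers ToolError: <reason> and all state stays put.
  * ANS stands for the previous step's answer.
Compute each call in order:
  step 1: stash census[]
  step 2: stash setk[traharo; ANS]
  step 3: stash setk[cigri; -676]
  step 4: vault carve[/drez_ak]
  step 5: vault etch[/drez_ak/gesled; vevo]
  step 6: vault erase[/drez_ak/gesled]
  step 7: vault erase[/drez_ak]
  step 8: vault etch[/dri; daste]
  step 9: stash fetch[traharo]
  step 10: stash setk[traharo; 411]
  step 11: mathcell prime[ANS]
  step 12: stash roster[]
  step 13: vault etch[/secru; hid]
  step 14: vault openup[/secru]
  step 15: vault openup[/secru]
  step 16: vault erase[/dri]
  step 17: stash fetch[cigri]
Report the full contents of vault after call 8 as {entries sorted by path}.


>>> stash census
  0
>>> stash setk k→traharo v→ANS
  nil
>>> stash setk k→cigri v→-676
  nil
>>> vault carve p→/drez_ak
  ok
>>> vault etch p→/drez_ak/gesled c→vevo
  created
>>> vault erase p→/drez_ak/gesled
  ok
>>> vault erase p→/drez_ak
  ok
>>> vault etch p→/dri c→daste
  created
>>> stash fetch k→traharo
  0
>>> stash setk k→traharo v→411
  0
>>> mathcell prime x→ANS
  0
>>> stash roster
  [cigri, traharo]
>>> vault etch p→/secru c→hid
  created
>>> vault openup p→/secru
  hid
>>> vault openup p→/secru
  hid
>>> vault erase p→/dri
  ok
>>> stash fetch k→cigri
  -676

Answer: {dri=daste}


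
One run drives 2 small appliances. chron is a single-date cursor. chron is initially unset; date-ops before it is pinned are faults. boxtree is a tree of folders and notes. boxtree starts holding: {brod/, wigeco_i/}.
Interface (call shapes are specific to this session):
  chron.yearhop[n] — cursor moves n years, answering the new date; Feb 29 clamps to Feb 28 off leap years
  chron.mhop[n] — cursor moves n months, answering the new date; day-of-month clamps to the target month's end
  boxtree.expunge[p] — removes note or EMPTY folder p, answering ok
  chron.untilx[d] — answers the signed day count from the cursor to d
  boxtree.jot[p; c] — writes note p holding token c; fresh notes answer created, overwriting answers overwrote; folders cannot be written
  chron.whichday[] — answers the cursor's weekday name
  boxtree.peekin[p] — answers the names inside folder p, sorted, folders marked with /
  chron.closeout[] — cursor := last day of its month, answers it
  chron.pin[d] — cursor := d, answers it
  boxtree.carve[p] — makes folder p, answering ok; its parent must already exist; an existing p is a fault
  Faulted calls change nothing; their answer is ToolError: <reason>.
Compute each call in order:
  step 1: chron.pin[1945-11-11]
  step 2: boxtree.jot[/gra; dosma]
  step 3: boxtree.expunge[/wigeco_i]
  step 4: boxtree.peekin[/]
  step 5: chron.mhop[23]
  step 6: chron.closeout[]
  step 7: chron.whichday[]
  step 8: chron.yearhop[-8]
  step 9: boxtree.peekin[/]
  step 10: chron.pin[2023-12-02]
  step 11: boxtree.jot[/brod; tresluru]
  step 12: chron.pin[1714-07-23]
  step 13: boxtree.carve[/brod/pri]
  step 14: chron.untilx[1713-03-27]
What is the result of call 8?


I invoke chron.pin with d='1945-11-11', → 1945-11-11.
I try boxtree.jot with p='/gra', c='dosma', — result: created.
Using boxtree.expunge with p='/wigeco_i', → ok.
I run boxtree.peekin with p='/', and see [brod/, gra].
Next I call chron.mhop with n='23', and see 1947-10-11.
I try chron.closeout(), giving 1947-10-31.
I call chron.whichday(): Friday.
I call chron.yearhop with n='-8', and see 1939-10-31.
Calling boxtree.peekin with p='/', and see [brod/, gra].
I invoke chron.pin with d='2023-12-02', → 2023-12-02.
I try boxtree.jot with p='/brod', c='tresluru', and get ToolError: is a directory.
Using chron.pin with d='1714-07-23', and get 1714-07-23.
Using boxtree.carve with p='/brod/pri', which returns ok.
Invoking chron.untilx with d='1713-03-27': -483.

Answer: 1939-10-31


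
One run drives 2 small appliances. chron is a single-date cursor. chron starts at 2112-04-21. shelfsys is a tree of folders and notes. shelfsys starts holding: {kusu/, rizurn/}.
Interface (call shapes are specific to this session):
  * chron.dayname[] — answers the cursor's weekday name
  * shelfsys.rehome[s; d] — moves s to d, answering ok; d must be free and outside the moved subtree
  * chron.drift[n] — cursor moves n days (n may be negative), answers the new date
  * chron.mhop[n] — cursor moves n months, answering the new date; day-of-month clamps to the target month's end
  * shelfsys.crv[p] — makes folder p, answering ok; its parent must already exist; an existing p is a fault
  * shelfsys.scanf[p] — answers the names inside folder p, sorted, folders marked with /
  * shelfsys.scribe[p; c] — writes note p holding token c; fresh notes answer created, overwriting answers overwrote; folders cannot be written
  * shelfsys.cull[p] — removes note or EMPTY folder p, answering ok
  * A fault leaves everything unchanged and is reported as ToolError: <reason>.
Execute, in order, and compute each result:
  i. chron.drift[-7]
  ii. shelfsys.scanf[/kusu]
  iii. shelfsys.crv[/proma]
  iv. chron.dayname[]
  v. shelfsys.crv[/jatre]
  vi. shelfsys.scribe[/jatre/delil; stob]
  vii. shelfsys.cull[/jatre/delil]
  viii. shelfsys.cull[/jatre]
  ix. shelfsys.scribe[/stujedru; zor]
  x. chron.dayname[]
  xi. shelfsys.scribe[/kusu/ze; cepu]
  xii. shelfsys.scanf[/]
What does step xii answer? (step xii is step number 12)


I run chron.drift using n: -7, and get 2112-04-14.
Calling shelfsys.scanf using p: /kusu, which returns [].
I call shelfsys.crv using p: /proma, → ok.
Next I call chron.dayname(), and observe Thursday.
Then shelfsys.crv using p: /jatre, giving ok.
Calling shelfsys.scribe using p: /jatre/delil, c: stob, which returns created.
I use shelfsys.cull using p: /jatre/delil, — result: ok.
I use shelfsys.cull using p: /jatre, giving ok.
Then shelfsys.scribe using p: /stujedru, c: zor, and see created.
I invoke chron.dayname(), which returns Thursday.
Calling shelfsys.scribe using p: /kusu/ze, c: cepu: created.
I run shelfsys.scanf using p: /: [kusu/, proma/, rizurn/, stujedru].

Answer: [kusu/, proma/, rizurn/, stujedru]


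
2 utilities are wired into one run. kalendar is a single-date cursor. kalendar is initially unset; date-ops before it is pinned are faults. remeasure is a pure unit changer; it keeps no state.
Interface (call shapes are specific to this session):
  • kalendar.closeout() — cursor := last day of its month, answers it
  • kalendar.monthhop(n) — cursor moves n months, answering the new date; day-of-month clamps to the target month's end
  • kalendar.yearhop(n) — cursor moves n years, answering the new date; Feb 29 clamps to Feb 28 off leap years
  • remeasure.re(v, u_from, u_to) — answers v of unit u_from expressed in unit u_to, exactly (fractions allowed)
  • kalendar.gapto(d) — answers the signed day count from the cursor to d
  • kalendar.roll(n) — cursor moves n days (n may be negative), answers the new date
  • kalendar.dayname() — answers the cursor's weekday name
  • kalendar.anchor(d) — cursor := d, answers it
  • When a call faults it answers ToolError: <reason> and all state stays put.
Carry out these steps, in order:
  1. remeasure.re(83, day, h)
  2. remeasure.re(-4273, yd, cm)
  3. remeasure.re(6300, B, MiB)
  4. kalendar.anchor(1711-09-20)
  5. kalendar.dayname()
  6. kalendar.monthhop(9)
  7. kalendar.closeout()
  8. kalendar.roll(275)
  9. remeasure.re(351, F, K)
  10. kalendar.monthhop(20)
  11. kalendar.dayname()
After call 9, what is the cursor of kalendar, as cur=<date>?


Answer: cur=1713-04-01

Derivation:
~$ re v→83 u_from→day u_to→h
= 1992
~$ re v→-4273 u_from→yd u_to→cm
= -9768078/25
~$ re v→6300 u_from→B u_to→MiB
= 1575/262144
~$ anchor d→1711-09-20
= 1711-09-20
~$ dayname
= Sunday
~$ monthhop n→9
= 1712-06-20
~$ closeout
= 1712-06-30
~$ roll n→275
= 1713-04-01
~$ re v→351 u_from→F u_to→K
= 81067/180
~$ monthhop n→20
= 1714-12-01
~$ dayname
= Saturday


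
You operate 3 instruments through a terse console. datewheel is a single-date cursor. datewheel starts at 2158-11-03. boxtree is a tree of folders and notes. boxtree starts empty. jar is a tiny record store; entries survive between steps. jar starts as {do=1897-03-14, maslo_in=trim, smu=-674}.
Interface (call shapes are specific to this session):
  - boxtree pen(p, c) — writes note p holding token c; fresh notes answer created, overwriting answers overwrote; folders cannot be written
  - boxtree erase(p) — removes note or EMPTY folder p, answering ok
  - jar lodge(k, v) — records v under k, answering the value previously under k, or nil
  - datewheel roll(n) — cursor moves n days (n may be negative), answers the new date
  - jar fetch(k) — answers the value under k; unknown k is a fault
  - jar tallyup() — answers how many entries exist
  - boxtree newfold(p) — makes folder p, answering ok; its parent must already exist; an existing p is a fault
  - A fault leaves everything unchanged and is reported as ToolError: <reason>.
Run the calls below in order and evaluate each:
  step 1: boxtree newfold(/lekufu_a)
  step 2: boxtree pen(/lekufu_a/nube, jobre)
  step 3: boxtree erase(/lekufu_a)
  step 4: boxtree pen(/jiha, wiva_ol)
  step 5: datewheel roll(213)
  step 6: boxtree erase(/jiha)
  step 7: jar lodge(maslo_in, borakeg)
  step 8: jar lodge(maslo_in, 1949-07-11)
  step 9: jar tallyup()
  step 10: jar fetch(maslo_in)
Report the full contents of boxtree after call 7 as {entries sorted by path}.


~$ boxtree newfold p: /lekufu_a
= ok
~$ boxtree pen p: /lekufu_a/nube c: jobre
= created
~$ boxtree erase p: /lekufu_a
= ToolError: not empty
~$ boxtree pen p: /jiha c: wiva_ol
= created
~$ datewheel roll n: 213
= 2159-06-04
~$ boxtree erase p: /jiha
= ok
~$ jar lodge k: maslo_in v: borakeg
= trim
~$ jar lodge k: maslo_in v: 1949-07-11
= borakeg
~$ jar tallyup
= 3
~$ jar fetch k: maslo_in
= 1949-07-11

Answer: {lekufu_a/, lekufu_a/nube=jobre}


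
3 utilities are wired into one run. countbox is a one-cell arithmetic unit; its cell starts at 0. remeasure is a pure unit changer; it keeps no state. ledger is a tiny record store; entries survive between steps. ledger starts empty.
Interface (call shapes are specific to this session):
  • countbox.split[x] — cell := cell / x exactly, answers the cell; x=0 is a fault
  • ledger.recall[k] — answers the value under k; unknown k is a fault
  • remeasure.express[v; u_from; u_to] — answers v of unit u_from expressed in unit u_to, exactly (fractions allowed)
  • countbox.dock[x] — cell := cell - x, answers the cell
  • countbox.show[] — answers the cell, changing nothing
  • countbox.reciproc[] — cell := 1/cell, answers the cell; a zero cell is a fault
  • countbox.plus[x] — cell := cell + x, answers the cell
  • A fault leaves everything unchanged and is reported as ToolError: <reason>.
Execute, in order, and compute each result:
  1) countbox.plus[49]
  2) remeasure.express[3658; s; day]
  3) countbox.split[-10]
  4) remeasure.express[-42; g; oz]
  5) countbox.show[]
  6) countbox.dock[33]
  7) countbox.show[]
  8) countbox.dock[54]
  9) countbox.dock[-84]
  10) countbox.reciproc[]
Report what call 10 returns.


>>> countbox.plus x→49
:: 49
>>> remeasure.express v→3658 u_from→s u_to→day
:: 1829/43200
>>> countbox.split x→-10
:: -49/10
>>> remeasure.express v→-42 u_from→g u_to→oz
:: -9600000/6479891
>>> countbox.show
:: -49/10
>>> countbox.dock x→33
:: -379/10
>>> countbox.show
:: -379/10
>>> countbox.dock x→54
:: -919/10
>>> countbox.dock x→-84
:: -79/10
>>> countbox.reciproc
:: -10/79

Answer: -10/79


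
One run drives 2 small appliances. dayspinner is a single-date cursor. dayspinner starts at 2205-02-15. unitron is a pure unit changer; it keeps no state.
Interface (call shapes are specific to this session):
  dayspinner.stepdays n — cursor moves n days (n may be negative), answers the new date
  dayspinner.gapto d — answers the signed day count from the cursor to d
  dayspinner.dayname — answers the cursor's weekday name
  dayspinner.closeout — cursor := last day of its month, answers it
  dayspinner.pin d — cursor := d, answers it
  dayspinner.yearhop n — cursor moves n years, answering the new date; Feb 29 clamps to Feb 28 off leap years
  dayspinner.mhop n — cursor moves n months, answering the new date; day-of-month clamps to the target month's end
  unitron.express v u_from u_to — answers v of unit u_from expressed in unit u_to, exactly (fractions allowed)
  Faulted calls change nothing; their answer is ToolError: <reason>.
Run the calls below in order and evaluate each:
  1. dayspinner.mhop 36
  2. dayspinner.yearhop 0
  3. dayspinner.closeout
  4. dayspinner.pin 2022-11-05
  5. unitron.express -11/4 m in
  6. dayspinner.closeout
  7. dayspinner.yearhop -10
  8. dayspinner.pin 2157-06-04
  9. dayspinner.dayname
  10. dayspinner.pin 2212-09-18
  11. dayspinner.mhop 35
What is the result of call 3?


Answer: 2208-02-29

Derivation:
I call dayspinner.mhop on n='36', giving 2208-02-15.
Using dayspinner.yearhop on n='0', → 2208-02-15.
Invoking dayspinner.closeout: 2208-02-29.
Now I run dayspinner.pin on d='2022-11-05', — result: 2022-11-05.
I run unitron.express on v='-11/4', u_from='m', u_to='in': -13750/127.
I invoke dayspinner.closeout(), which returns 2022-11-30.
Invoking dayspinner.yearhop on n='-10', and see 2012-11-30.
I try dayspinner.pin on d='2157-06-04', and see 2157-06-04.
Invoking dayspinner.dayname, and get Saturday.
I try dayspinner.pin on d='2212-09-18', and see 2212-09-18.
I call dayspinner.mhop on n='35': 2215-08-18.


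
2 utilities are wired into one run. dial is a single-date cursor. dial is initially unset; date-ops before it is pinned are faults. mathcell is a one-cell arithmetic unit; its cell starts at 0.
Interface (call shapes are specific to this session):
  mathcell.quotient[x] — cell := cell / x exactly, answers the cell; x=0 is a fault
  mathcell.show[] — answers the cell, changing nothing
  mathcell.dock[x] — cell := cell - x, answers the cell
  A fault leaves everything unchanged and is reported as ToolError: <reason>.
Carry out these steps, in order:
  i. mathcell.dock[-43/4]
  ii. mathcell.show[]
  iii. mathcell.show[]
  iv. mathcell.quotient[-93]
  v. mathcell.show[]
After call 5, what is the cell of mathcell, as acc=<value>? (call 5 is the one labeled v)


// 1. mathcell.dock(x: -43/4) ~> 43/4
// 2. mathcell.show() ~> 43/4
// 3. mathcell.show() ~> 43/4
// 4. mathcell.quotient(x: -93) ~> -43/372
// 5. mathcell.show() ~> -43/372

Answer: acc=-43/372


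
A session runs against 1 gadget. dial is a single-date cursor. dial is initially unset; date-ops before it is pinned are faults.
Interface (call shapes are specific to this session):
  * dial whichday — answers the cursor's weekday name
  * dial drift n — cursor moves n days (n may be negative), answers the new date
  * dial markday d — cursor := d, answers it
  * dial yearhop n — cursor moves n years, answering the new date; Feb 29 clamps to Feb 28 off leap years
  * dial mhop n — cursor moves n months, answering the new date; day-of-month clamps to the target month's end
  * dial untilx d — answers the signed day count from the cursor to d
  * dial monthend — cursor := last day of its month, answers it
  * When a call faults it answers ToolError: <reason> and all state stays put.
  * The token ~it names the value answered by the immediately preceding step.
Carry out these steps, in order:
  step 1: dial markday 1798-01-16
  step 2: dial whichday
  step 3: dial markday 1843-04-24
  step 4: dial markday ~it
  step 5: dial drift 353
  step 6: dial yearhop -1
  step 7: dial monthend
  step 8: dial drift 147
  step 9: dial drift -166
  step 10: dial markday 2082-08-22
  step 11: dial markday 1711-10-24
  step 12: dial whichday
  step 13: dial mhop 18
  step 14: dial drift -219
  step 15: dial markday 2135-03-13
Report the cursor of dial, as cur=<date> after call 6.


# 1. dial markday(d='1798-01-16') : 1798-01-16
# 2. dial whichday() : Tuesday
# 3. dial markday(d='1843-04-24') : 1843-04-24
# 4. dial markday(d='~it') : 1843-04-24
# 5. dial drift(n='353') : 1844-04-11
# 6. dial yearhop(n='-1') : 1843-04-11
# 7. dial monthend() : 1843-04-30
# 8. dial drift(n='147') : 1843-09-24
# 9. dial drift(n='-166') : 1843-04-11
# 10. dial markday(d='2082-08-22') : 2082-08-22
# 11. dial markday(d='1711-10-24') : 1711-10-24
# 12. dial whichday() : Saturday
# 13. dial mhop(n='18') : 1713-04-24
# 14. dial drift(n='-219') : 1712-09-17
# 15. dial markday(d='2135-03-13') : 2135-03-13

Answer: cur=1843-04-11


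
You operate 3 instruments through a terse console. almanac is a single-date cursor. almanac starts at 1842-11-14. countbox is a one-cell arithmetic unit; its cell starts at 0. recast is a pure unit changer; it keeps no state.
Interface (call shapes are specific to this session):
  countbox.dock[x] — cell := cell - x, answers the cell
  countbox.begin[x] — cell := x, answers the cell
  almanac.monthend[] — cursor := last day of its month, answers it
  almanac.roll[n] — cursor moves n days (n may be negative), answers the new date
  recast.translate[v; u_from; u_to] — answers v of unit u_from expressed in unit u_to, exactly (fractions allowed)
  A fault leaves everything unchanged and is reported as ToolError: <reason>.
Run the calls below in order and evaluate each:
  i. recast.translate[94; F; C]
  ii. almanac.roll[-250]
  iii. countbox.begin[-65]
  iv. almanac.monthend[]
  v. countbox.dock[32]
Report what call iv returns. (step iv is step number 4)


Answer: 1842-03-31

Derivation:
$ translate 94 F C
  310/9
$ roll -250
  1842-03-09
$ begin -65
  -65
$ monthend
  1842-03-31
$ dock 32
  -97


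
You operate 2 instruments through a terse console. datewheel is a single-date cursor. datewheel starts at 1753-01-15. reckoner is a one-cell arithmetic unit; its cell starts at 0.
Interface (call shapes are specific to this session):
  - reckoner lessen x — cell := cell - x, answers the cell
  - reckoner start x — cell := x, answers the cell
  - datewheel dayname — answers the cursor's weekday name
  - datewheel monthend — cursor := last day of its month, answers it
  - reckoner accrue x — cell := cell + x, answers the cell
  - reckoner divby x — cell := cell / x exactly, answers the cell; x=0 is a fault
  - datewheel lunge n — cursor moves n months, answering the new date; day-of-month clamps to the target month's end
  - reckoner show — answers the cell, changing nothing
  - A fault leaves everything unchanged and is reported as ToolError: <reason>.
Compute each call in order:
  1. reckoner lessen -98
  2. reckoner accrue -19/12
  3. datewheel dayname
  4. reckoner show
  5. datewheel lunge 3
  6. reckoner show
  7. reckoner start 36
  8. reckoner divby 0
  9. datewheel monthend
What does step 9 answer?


$ reckoner lessen x→-98
[out] 98
$ reckoner accrue x→-19/12
[out] 1157/12
$ datewheel dayname
[out] Monday
$ reckoner show
[out] 1157/12
$ datewheel lunge n→3
[out] 1753-04-15
$ reckoner show
[out] 1157/12
$ reckoner start x→36
[out] 36
$ reckoner divby x→0
[out] ToolError: division by zero
$ datewheel monthend
[out] 1753-04-30

Answer: 1753-04-30


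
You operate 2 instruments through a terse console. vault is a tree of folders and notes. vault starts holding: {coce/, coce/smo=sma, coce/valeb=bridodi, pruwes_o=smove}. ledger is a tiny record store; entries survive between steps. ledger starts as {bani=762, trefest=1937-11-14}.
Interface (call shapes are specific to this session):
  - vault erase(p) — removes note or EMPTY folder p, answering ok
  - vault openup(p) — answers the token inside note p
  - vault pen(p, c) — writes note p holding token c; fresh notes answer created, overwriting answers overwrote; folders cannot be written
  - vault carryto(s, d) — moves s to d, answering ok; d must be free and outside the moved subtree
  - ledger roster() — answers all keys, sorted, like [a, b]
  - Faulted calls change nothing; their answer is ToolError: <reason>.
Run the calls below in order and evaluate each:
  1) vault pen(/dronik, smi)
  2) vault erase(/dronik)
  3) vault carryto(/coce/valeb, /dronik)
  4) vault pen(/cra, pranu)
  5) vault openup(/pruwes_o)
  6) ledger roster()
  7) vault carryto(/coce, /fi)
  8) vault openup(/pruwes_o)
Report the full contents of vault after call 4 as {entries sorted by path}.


-> vault pen(p: /dronik, c: smi)
<- created
-> vault erase(p: /dronik)
<- ok
-> vault carryto(s: /coce/valeb, d: /dronik)
<- ok
-> vault pen(p: /cra, c: pranu)
<- created
-> vault openup(p: /pruwes_o)
<- smove
-> ledger roster()
<- [bani, trefest]
-> vault carryto(s: /coce, d: /fi)
<- ok
-> vault openup(p: /pruwes_o)
<- smove

Answer: {coce/, coce/smo=sma, cra=pranu, dronik=bridodi, pruwes_o=smove}


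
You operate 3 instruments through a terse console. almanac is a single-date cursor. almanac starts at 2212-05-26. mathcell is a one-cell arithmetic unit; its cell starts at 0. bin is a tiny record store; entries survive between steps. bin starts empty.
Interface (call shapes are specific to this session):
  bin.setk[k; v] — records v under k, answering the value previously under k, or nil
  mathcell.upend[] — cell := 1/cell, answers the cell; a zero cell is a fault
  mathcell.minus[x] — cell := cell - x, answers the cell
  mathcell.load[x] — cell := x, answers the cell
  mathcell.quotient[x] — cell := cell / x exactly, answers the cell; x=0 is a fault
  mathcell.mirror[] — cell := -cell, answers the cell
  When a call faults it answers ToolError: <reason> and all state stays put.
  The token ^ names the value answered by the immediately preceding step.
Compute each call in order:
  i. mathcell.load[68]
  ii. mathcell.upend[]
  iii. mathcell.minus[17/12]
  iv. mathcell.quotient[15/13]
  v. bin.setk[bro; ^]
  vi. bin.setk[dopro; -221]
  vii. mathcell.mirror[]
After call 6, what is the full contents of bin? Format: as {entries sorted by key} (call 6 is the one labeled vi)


Answer: {bro=-1859/1530, dopro=-221}

Derivation:
→ mathcell.load(x=68)
← 68
→ mathcell.upend()
← 1/68
→ mathcell.minus(x=17/12)
← -143/102
→ mathcell.quotient(x=15/13)
← -1859/1530
→ bin.setk(k=bro, v=^)
← nil
→ bin.setk(k=dopro, v=-221)
← nil
→ mathcell.mirror()
← 1859/1530


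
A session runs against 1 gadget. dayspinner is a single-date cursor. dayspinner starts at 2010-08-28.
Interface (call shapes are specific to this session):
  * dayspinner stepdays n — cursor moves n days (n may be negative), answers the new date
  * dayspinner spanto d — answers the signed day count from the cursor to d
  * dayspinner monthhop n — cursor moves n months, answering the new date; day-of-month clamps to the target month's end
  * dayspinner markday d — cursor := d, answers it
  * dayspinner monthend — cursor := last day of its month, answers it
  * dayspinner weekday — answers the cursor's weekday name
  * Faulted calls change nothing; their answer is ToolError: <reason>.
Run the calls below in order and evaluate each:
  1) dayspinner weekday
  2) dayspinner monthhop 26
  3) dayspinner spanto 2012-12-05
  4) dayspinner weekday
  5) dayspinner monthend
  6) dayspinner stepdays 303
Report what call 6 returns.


Answer: 2013-08-30

Derivation:
-- 1. dayspinner weekday() ~> Saturday
-- 2. dayspinner monthhop(n='26') ~> 2012-10-28
-- 3. dayspinner spanto(d='2012-12-05') ~> 38
-- 4. dayspinner weekday() ~> Sunday
-- 5. dayspinner monthend() ~> 2012-10-31
-- 6. dayspinner stepdays(n='303') ~> 2013-08-30


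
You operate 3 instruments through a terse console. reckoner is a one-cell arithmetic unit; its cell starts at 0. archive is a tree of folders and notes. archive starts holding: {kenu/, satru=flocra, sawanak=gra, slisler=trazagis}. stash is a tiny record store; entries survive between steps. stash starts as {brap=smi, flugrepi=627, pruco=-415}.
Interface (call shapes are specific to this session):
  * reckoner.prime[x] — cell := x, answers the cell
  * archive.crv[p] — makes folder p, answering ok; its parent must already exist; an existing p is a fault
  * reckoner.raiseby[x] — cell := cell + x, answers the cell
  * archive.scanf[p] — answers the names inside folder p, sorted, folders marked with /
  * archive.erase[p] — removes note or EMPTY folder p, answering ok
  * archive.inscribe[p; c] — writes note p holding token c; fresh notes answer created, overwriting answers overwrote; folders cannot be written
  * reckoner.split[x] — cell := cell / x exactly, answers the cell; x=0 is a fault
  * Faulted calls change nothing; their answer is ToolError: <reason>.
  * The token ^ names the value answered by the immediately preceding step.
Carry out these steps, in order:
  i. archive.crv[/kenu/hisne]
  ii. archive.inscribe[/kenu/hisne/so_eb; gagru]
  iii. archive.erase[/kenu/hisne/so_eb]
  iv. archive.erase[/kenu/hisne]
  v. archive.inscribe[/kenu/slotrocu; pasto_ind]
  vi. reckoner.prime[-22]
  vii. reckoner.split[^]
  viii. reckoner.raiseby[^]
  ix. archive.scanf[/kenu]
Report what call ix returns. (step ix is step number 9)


[in] archive.crv p=/kenu/hisne
:: ok
[in] archive.inscribe p=/kenu/hisne/so_eb c=gagru
:: created
[in] archive.erase p=/kenu/hisne/so_eb
:: ok
[in] archive.erase p=/kenu/hisne
:: ok
[in] archive.inscribe p=/kenu/slotrocu c=pasto_ind
:: created
[in] reckoner.prime x=-22
:: -22
[in] reckoner.split x=^
:: 1
[in] reckoner.raiseby x=^
:: 2
[in] archive.scanf p=/kenu
:: [slotrocu]

Answer: [slotrocu]
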